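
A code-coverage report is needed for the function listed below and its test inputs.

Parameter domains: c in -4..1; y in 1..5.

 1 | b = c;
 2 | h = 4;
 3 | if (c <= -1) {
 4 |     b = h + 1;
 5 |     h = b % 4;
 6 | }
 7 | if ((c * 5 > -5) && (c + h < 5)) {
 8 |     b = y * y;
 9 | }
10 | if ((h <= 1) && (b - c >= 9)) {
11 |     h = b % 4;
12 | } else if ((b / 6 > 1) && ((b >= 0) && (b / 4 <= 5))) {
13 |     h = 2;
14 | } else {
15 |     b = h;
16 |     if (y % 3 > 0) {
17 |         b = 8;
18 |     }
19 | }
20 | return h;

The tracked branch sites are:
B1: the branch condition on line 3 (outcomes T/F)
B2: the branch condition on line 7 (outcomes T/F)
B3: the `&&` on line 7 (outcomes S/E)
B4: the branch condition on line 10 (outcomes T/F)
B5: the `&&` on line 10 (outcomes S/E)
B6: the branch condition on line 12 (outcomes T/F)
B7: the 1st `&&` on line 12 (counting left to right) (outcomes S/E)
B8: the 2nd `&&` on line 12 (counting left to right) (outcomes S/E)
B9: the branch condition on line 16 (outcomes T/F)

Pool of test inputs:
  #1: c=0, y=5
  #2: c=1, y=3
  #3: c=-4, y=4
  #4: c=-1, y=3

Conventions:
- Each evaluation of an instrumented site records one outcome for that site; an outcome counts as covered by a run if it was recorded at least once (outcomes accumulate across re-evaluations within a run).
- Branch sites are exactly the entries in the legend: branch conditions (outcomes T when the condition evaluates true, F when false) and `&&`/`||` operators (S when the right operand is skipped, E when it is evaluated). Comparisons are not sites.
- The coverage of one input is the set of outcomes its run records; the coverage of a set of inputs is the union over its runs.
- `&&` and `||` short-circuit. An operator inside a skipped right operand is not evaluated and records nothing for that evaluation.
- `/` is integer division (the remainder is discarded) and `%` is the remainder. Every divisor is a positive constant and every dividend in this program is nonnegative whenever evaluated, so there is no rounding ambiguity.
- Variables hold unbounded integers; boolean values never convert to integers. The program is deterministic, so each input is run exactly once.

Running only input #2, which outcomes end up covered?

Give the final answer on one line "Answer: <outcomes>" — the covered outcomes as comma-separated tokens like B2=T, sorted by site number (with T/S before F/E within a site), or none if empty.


Event log for input #2 (c=1, y=3):
  B1->F, B3->E, B2->F, B5->S, B4->F, B7->S, B6->F, B9->F
deduplicating events, the covered set is: B1=F, B2=F, B3=E, B4=F, B5=S, B6=F, B7=S, B9=F
Answer: B1=F, B2=F, B3=E, B4=F, B5=S, B6=F, B7=S, B9=F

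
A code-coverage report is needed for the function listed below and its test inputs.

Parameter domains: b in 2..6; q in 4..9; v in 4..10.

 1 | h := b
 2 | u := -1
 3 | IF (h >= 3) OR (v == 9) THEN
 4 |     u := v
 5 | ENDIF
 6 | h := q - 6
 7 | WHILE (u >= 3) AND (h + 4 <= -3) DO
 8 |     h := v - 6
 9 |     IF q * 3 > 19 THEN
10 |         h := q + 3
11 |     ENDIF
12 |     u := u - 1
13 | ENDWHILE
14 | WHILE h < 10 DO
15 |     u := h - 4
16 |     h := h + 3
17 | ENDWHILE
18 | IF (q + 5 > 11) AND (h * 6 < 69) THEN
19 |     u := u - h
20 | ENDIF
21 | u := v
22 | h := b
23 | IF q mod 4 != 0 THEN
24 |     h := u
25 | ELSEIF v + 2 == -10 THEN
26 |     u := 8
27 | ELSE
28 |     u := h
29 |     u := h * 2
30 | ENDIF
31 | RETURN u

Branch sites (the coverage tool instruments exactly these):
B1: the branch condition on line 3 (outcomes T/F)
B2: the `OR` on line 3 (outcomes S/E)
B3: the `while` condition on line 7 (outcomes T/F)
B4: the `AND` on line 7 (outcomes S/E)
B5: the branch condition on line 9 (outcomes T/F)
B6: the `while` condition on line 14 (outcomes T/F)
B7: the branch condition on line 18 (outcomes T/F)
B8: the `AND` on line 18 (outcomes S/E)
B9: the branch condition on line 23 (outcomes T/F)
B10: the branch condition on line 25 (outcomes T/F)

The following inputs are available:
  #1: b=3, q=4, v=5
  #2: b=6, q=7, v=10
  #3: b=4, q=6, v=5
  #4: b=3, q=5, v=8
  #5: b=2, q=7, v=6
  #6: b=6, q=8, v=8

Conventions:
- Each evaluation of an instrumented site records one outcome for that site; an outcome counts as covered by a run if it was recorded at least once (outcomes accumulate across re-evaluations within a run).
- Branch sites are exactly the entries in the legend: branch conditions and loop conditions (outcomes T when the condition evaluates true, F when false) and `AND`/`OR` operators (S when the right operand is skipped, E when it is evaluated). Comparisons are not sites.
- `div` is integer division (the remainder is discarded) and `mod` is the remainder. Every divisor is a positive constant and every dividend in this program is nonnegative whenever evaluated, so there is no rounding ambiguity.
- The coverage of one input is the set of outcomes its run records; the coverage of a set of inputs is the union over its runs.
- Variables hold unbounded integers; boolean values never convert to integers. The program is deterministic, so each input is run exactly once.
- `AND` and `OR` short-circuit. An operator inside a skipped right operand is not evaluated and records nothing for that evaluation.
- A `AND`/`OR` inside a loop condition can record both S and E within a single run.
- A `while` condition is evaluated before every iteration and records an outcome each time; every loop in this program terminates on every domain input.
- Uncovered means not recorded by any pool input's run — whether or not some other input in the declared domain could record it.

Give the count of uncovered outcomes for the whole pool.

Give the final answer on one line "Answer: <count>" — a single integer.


input #1 (b=3, q=4, v=5): covers B1=T, B2=S, B3=F, B4=E, B6=T, B6=F, B7=F, B8=S, B9=F, B10=F
input #2 (b=6, q=7, v=10): covers B1=T, B2=S, B3=F, B4=E, B6=T, B6=F, B7=T, B8=E, B9=T
input #3 (b=4, q=6, v=5): covers B1=T, B2=S, B3=F, B4=E, B6=T, B6=F, B7=F, B8=S, B9=T
input #4 (b=3, q=5, v=8): covers B1=T, B2=S, B3=F, B4=E, B6=T, B6=F, B7=F, B8=S, B9=T
input #5 (b=2, q=7, v=6): covers B1=F, B2=E, B3=F, B4=S, B6=T, B6=F, B7=T, B8=E, B9=T
input #6 (b=6, q=8, v=8): covers B1=T, B2=S, B3=F, B4=E, B6=T, B6=F, B7=T, B8=E, B9=F, B10=F
union over the pool: B1=T, B1=F, B2=S, B2=E, B3=F, B4=S, B4=E, B6=T, B6=F, B7=T, B7=F, B8=S, B8=E, B9=T, B9=F, B10=F
uncovered (4 of 20): B3=T, B5=T, B5=F, B10=T
Answer: 4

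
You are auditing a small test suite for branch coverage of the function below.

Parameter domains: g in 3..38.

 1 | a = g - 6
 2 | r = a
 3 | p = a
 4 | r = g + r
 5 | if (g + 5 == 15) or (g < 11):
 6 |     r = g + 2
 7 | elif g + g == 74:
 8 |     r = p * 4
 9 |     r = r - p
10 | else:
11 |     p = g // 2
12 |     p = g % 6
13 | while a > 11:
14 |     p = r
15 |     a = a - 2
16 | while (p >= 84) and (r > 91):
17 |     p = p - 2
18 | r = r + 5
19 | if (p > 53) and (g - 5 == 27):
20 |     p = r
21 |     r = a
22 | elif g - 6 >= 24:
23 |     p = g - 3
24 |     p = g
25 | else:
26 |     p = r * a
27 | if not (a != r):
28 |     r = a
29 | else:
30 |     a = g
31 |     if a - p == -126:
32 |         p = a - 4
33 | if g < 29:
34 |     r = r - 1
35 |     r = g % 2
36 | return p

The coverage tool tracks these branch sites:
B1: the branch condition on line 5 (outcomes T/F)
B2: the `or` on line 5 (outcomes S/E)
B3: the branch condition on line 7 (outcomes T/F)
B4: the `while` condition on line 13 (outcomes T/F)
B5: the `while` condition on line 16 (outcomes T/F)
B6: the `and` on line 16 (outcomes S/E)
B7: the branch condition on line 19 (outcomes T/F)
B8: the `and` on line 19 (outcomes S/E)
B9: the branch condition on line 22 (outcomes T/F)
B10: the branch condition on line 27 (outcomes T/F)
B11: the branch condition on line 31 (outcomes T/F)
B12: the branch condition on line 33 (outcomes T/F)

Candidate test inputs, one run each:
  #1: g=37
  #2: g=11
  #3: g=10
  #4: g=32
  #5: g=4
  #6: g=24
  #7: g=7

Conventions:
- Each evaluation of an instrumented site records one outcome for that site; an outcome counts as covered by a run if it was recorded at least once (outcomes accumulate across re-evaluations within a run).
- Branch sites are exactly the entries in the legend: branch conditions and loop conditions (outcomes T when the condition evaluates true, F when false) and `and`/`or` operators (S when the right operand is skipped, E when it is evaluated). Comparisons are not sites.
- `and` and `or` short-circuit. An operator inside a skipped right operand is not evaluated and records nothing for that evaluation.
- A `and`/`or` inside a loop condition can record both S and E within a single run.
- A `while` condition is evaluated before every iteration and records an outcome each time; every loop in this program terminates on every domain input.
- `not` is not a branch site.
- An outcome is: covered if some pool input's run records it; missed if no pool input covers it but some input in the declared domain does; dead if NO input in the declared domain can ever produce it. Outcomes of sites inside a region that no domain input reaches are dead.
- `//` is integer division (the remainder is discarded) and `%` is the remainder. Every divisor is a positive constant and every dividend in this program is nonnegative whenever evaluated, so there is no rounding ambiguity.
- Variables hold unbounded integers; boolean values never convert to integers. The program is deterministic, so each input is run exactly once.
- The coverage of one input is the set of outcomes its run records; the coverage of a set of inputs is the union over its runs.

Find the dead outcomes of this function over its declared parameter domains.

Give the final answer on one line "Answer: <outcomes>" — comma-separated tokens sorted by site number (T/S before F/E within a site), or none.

exhaustive pass over the 36-input domain:
  reachable outcomes have witnesses, e.g. B1=T (e.g. g=3), B1=F (e.g. g=11), B2=S (e.g. g=10), B2=E (e.g. g=3)

Answer: none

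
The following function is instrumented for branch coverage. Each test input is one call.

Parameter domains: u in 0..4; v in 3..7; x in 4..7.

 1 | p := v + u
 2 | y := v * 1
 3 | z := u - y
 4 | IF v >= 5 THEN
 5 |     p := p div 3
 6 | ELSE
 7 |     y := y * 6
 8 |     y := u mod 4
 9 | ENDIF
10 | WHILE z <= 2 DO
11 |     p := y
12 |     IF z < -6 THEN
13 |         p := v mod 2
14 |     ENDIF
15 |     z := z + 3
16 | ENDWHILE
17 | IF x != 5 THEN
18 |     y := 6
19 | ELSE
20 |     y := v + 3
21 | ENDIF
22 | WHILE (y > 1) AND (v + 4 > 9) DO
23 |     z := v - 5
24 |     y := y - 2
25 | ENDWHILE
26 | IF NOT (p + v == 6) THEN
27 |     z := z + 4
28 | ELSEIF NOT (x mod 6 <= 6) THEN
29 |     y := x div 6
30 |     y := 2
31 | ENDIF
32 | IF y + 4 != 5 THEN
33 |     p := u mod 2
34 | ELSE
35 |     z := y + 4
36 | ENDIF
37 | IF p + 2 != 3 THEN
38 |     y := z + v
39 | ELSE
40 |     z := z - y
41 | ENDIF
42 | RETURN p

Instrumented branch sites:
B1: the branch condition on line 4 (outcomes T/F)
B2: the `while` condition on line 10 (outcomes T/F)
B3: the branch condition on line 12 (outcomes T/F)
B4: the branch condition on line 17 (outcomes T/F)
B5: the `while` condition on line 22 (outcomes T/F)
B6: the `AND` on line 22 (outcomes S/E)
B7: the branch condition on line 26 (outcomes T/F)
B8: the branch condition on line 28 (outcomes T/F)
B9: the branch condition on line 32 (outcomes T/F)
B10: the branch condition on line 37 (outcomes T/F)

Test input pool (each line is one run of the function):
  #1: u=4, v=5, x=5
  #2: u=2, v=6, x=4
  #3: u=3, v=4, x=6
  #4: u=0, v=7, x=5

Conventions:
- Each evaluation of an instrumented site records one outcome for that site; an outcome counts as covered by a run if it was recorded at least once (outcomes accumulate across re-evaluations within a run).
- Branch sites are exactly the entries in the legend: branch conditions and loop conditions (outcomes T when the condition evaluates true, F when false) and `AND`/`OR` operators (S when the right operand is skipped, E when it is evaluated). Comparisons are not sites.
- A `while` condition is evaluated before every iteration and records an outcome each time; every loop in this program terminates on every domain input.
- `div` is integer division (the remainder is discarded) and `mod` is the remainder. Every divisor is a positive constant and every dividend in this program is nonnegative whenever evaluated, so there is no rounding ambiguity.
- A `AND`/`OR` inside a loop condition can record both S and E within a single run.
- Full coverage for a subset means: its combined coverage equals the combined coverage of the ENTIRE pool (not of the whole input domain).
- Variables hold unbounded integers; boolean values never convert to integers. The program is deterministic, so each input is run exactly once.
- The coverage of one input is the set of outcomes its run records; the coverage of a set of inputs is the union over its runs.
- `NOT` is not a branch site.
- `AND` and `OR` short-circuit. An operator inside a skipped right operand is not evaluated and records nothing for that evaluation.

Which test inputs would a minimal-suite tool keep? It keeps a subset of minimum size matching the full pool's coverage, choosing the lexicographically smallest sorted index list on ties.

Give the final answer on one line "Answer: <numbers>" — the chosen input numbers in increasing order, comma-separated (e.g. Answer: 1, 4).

test 1 (u=4, v=5, x=5) fires B1->T, B2->T, B3->F, B2->T, B3->F, B2->F, B4->F, B6->E, B5->F, B7->T, B9->T, B10->T; hits B1=T, B2=T, B2=F, B3=F, B4=F, B5=F, B6=E, B7=T, B9=T, B10=T
test 2 (u=2, v=6, x=4) fires B1->T, B2->T, B3->F, B2->T, B3->F, B2->T, B3->F, B2->F, B4->T, B6->E, B5->T, B6->E, B5->T, B6->E, ...; hits B1=T, B2=T, B2=F, B3=F, B4=T, B5=T, B5=F, B6=S, B6=E, B7=T, B9=T, B10=T
test 3 (u=3, v=4, x=6) fires B1->F, B2->T, B3->F, B2->T, B3->F, B2->F, B4->T, B6->E, B5->F, B7->T, B9->T, B10->F; hits B1=F, B2=T, B2=F, B3=F, B4=T, B5=F, B6=E, B7=T, B9=T, B10=F
test 4 (u=0, v=7, x=5) fires B1->T, B2->T, B3->T, B2->T, B3->F, B2->T, B3->F, B2->T, B3->F, B2->F, B4->F, B6->E, B5->T, B6->E, ...; hits B1=T, B2=T, B2=F, B3=T, B3=F, B4=F, B5=T, B5=F, B6=S, B6=E, B7=T, B9=T, B10=T
union over all inputs: B1=T, B1=F, B2=T, B2=F, B3=T, B3=F, B4=T, B4=F, B5=T, B5=F, B6=S, B6=E, B7=T, B9=T, B10=T, B10=F (16 outcomes)
checked all size-1 subsets: none covers 16 outcomes (max 13/16)
the canonical winner is {3, 4}: size 2, full 16-outcome coverage, earliest index list among size-2 covers

Answer: 3, 4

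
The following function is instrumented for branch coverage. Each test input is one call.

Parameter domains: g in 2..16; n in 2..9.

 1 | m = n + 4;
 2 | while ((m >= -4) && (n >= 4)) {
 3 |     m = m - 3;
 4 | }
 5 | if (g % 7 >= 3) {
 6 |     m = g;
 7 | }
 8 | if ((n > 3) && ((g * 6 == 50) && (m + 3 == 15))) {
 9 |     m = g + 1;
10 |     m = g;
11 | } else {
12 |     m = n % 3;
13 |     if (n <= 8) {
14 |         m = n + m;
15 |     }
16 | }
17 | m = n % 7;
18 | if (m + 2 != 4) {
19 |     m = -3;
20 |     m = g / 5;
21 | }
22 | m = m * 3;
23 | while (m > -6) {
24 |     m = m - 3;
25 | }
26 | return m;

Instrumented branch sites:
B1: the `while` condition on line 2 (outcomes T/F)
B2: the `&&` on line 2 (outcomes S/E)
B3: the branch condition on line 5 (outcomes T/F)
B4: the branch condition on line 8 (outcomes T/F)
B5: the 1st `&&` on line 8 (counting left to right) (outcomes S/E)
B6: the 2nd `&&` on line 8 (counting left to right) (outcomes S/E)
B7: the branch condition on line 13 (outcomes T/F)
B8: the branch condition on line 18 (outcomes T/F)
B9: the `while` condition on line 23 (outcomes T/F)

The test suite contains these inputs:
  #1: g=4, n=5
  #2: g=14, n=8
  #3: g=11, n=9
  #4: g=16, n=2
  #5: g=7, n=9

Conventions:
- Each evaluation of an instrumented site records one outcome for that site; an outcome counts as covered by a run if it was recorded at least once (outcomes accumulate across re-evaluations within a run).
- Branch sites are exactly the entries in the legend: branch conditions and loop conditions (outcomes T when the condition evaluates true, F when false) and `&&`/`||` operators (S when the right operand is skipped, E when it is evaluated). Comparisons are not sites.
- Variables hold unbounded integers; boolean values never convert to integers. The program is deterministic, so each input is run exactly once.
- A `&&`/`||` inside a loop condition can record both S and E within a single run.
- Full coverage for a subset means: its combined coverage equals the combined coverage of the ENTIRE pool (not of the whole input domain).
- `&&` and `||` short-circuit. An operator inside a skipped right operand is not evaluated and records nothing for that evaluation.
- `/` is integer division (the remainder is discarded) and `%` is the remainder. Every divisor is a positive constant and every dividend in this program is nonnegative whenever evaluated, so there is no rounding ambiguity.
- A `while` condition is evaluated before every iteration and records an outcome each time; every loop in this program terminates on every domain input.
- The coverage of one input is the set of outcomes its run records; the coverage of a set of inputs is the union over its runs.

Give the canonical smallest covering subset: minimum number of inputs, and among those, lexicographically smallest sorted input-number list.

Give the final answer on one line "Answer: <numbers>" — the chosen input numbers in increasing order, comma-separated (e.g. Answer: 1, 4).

#1 (g=4, n=5) -> B2->E, B1->T, B2->E, B1->T, B2->E, B1->T, B2->E, B1->T, B2->E, B1->T, B2->S, B1->F, B3->T, B5->E, ...; covered: B1=T, B1=F, B2=S, B2=E, B3=T, B4=F, B5=E, B6=S, B7=T, B8=T, B9=T, B9=F
#2 (g=14, n=8) -> B2->E, B1->T, B2->E, B1->T, B2->E, B1->T, B2->E, B1->T, B2->E, B1->T, B2->E, B1->T, B2->S, B1->F, ...; covered: B1=T, B1=F, B2=S, B2=E, B3=F, B4=F, B5=E, B6=S, B7=T, B8=T, B9=T, B9=F
#3 (g=11, n=9) -> B2->E, B1->T, B2->E, B1->T, B2->E, B1->T, B2->E, B1->T, B2->E, B1->T, B2->E, B1->T, B2->S, B1->F, ...; covered: B1=T, B1=F, B2=S, B2=E, B3=T, B4=F, B5=E, B6=S, B7=F, B8=F, B9=T, B9=F
#4 (g=16, n=2) -> B2->E, B1->F, B3->F, B5->S, B4->F, B7->T, B8->F, B9->T, B9->T, B9->T, B9->T, B9->F; covered: B1=F, B2=E, B3=F, B4=F, B5=S, B7=T, B8=F, B9=T, B9=F
#5 (g=7, n=9) -> B2->E, B1->T, B2->E, B1->T, B2->E, B1->T, B2->E, B1->T, B2->E, B1->T, B2->E, B1->T, B2->S, B1->F, ...; covered: B1=T, B1=F, B2=S, B2=E, B3=F, B4=F, B5=E, B6=S, B7=F, B8=F, B9=T, B9=F
together the pool reaches 16 outcomes: B1=T, B1=F, B2=S, B2=E, B3=T, B3=F, B4=F, B5=S, B5=E, B6=S, B7=T, B7=F, B8=T, B8=F, B9=T, B9=F
checked all size-1 subsets: none covers 16 outcomes (max 12/16)
checked all size-2 subsets: none covers 16 outcomes (max 15/16)
the canonical winner is {1, 3, 4}: size 3, full 16-outcome coverage, earliest index list among size-3 covers

Answer: 1, 3, 4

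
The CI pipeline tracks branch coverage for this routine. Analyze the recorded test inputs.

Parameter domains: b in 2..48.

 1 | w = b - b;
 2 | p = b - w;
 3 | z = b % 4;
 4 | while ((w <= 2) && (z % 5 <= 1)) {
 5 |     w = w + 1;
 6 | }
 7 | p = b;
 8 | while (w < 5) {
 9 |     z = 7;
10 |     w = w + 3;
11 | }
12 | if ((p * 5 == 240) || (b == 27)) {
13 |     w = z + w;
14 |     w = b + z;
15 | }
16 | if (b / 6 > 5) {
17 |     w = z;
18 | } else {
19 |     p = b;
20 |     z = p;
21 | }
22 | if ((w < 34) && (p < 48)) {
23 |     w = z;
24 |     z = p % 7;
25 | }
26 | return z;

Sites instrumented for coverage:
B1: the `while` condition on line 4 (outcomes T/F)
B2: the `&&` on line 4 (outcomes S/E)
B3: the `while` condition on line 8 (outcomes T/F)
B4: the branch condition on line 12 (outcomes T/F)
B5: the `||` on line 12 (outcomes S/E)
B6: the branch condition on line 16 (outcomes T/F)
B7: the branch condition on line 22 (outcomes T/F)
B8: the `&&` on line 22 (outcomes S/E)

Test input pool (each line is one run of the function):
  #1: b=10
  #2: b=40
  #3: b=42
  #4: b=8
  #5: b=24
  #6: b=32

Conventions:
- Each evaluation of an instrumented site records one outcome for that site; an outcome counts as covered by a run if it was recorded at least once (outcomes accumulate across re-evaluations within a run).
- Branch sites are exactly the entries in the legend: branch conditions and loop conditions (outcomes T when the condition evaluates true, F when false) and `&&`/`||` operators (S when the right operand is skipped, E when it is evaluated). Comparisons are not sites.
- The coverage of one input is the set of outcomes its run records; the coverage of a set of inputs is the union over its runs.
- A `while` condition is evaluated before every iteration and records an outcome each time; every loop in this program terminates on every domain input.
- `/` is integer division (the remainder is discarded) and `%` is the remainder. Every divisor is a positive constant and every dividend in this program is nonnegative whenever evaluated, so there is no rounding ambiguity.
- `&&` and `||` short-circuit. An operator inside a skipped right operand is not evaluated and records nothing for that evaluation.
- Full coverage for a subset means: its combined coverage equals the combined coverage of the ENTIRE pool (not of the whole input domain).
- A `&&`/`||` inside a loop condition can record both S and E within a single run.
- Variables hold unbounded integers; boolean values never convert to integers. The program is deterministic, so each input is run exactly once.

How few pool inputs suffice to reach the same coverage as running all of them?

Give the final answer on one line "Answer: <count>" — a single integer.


input #1, b=10: events B2->E, B1->F, B3->T, B3->T, B3->F, B5->E, B4->F, B6->F, B8->E, B7->T; outcomes B1=F, B2=E, B3=T, B3=F, B4=F, B5=E, B6=F, B7=T, B8=E
input #2, b=40: events B2->E, B1->T, B2->E, B1->T, B2->E, B1->T, B2->S, B1->F, B3->T, B3->F, B5->E, B4->F, B6->T, B8->E, ...; outcomes B1=T, B1=F, B2=S, B2=E, B3=T, B3=F, B4=F, B5=E, B6=T, B7=T, B8=E
input #3, b=42: events B2->E, B1->F, B3->T, B3->T, B3->F, B5->E, B4->F, B6->T, B8->E, B7->T; outcomes B1=F, B2=E, B3=T, B3=F, B4=F, B5=E, B6=T, B7=T, B8=E
input #4, b=8: events B2->E, B1->T, B2->E, B1->T, B2->E, B1->T, B2->S, B1->F, B3->T, B3->F, B5->E, B4->F, B6->F, B8->E, ...; outcomes B1=T, B1=F, B2=S, B2=E, B3=T, B3=F, B4=F, B5=E, B6=F, B7=T, B8=E
input #5, b=24: events B2->E, B1->T, B2->E, B1->T, B2->E, B1->T, B2->S, B1->F, B3->T, B3->F, B5->E, B4->F, B6->F, B8->E, ...; outcomes B1=T, B1=F, B2=S, B2=E, B3=T, B3=F, B4=F, B5=E, B6=F, B7=T, B8=E
input #6, b=32: events B2->E, B1->T, B2->E, B1->T, B2->E, B1->T, B2->S, B1->F, B3->T, B3->F, B5->E, B4->F, B6->F, B8->E, ...; outcomes B1=T, B1=F, B2=S, B2=E, B3=T, B3=F, B4=F, B5=E, B6=F, B7=T, B8=E
union over all inputs: B1=T, B1=F, B2=S, B2=E, B3=T, B3=F, B4=F, B5=E, B6=T, B6=F, B7=T, B8=E (12 outcomes)
checked all size-1 subsets: none covers 12 outcomes (max 11/12)
inputs {1, 2} (size 2) cover everything; no size-2 subset with a lexicographically smaller index list covers all 12
Answer: 2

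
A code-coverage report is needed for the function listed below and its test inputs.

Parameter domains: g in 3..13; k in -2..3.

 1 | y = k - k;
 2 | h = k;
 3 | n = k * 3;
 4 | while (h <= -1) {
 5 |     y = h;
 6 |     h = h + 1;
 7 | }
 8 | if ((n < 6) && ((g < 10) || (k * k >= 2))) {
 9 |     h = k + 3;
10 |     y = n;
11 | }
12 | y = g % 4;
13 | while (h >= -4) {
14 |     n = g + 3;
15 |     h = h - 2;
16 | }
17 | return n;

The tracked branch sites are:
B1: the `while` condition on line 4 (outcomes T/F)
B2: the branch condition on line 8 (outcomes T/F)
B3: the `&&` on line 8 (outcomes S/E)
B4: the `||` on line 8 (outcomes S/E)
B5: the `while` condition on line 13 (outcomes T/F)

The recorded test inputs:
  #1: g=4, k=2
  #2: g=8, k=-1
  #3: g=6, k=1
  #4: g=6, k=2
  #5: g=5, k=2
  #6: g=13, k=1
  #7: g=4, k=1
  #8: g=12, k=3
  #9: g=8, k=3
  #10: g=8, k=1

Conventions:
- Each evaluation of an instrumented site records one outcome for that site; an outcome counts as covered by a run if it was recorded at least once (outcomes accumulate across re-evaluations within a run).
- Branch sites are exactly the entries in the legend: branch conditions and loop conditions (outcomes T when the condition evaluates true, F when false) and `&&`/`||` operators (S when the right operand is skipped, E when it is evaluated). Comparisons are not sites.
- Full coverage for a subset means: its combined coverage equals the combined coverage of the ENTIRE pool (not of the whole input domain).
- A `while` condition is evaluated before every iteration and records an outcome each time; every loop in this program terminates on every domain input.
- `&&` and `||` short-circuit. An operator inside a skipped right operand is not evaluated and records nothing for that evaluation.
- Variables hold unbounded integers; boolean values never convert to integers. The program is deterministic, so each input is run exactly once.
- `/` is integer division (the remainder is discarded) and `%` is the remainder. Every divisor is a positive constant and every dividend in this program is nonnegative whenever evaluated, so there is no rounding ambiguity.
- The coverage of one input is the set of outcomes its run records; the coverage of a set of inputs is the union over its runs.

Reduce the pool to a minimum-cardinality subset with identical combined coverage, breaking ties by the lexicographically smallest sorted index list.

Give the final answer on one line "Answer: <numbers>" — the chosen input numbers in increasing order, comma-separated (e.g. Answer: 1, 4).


#1 (g=4, k=2) -> B1->F, B3->S, B2->F, B5->T, B5->T, B5->T, B5->T, B5->F; covered: B1=F, B2=F, B3=S, B5=T, B5=F
#2 (g=8, k=-1) -> B1->T, B1->F, B3->E, B4->S, B2->T, B5->T, B5->T, B5->T, B5->T, B5->F; covered: B1=T, B1=F, B2=T, B3=E, B4=S, B5=T, B5=F
#3 (g=6, k=1) -> B1->F, B3->E, B4->S, B2->T, B5->T, B5->T, B5->T, B5->T, B5->T, B5->F; covered: B1=F, B2=T, B3=E, B4=S, B5=T, B5=F
#4 (g=6, k=2) -> B1->F, B3->S, B2->F, B5->T, B5->T, B5->T, B5->T, B5->F; covered: B1=F, B2=F, B3=S, B5=T, B5=F
#5 (g=5, k=2) -> B1->F, B3->S, B2->F, B5->T, B5->T, B5->T, B5->T, B5->F; covered: B1=F, B2=F, B3=S, B5=T, B5=F
#6 (g=13, k=1) -> B1->F, B3->E, B4->E, B2->F, B5->T, B5->T, B5->T, B5->F; covered: B1=F, B2=F, B3=E, B4=E, B5=T, B5=F
#7 (g=4, k=1) -> B1->F, B3->E, B4->S, B2->T, B5->T, B5->T, B5->T, B5->T, B5->T, B5->F; covered: B1=F, B2=T, B3=E, B4=S, B5=T, B5=F
#8 (g=12, k=3) -> B1->F, B3->S, B2->F, B5->T, B5->T, B5->T, B5->T, B5->F; covered: B1=F, B2=F, B3=S, B5=T, B5=F
#9 (g=8, k=3) -> B1->F, B3->S, B2->F, B5->T, B5->T, B5->T, B5->T, B5->F; covered: B1=F, B2=F, B3=S, B5=T, B5=F
#10 (g=8, k=1) -> B1->F, B3->E, B4->S, B2->T, B5->T, B5->T, B5->T, B5->T, B5->T, B5->F; covered: B1=F, B2=T, B3=E, B4=S, B5=T, B5=F
together the pool reaches 10 outcomes: B1=T, B1=F, B2=T, B2=F, B3=S, B3=E, B4=S, B4=E, B5=T, B5=F
checked all size-1 subsets: none covers 10 outcomes (max 7/10)
checked all size-2 subsets: none covers 10 outcomes (max 9/10)
size 3: inputs {1, 2, 6} cover all 10 outcomes, and no lexicographically smaller subset of this size does
Answer: 1, 2, 6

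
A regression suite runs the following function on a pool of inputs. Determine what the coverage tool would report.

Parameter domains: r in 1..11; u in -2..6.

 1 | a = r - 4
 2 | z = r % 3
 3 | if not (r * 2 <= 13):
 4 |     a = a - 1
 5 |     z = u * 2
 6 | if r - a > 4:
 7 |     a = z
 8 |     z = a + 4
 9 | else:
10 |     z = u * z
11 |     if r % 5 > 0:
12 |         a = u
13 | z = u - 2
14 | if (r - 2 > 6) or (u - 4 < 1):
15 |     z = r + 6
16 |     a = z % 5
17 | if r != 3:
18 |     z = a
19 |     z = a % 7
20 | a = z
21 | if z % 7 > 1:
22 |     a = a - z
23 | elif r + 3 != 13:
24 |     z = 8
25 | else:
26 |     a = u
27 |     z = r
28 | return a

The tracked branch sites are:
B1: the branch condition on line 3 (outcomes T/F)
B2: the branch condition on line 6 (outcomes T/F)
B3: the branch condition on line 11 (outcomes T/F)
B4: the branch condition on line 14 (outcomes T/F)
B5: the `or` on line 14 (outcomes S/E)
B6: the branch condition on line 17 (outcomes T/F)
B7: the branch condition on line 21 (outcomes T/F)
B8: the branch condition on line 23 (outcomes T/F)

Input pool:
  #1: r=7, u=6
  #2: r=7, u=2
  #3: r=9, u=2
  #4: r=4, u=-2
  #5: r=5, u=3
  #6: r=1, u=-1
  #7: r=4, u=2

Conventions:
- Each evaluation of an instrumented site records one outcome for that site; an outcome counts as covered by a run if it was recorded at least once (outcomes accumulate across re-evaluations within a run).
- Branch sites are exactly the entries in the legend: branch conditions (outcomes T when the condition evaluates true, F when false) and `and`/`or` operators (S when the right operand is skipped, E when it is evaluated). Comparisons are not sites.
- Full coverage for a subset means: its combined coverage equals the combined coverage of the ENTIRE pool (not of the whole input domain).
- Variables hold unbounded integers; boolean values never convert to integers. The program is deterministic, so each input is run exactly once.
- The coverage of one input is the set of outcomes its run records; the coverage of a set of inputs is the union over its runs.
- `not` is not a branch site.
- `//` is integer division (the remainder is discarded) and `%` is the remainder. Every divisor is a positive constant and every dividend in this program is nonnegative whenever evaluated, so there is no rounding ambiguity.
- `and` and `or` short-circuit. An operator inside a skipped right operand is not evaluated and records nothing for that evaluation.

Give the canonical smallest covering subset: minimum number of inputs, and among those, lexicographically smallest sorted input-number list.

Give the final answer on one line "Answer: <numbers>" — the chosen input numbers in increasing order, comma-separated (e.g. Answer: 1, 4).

run #1 (r=7, u=6) runs B1->T, B2->T, B5->E, B4->F, B6->T, B7->T; records B1=T, B2=T, B4=F, B5=E, B6=T, B7=T
run #2 (r=7, u=2) runs B1->T, B2->T, B5->E, B4->T, B6->T, B7->T; records B1=T, B2=T, B4=T, B5=E, B6=T, B7=T
run #3 (r=9, u=2) runs B1->T, B2->T, B5->S, B4->T, B6->T, B7->F, B8->T; records B1=T, B2=T, B4=T, B5=S, B6=T, B7=F, B8=T
run #4 (r=4, u=-2) runs B1->F, B2->F, B3->T, B5->E, B4->T, B6->T, B7->F, B8->T; records B1=F, B2=F, B3=T, B4=T, B5=E, B6=T, B7=F, B8=T
run #5 (r=5, u=3) runs B1->F, B2->F, B3->F, B5->E, B4->T, B6->T, B7->F, B8->T; records B1=F, B2=F, B3=F, B4=T, B5=E, B6=T, B7=F, B8=T
run #6 (r=1, u=-1) runs B1->F, B2->F, B3->T, B5->E, B4->T, B6->T, B7->T; records B1=F, B2=F, B3=T, B4=T, B5=E, B6=T, B7=T
run #7 (r=4, u=2) runs B1->F, B2->F, B3->T, B5->E, B4->T, B6->T, B7->F, B8->T; records B1=F, B2=F, B3=T, B4=T, B5=E, B6=T, B7=F, B8=T
together the pool reaches 14 outcomes: B1=T, B1=F, B2=T, B2=F, B3=T, B3=F, B4=T, B4=F, B5=S, B5=E, B6=T, B7=T, B7=F, B8=T
every size-1 subset falls short of the 14 outcomes (best: 8/14)
every size-2 subset falls short of the 14 outcomes (best: 12/14)
every size-3 subset falls short of the 14 outcomes (best: 13/14)
size 4: inputs {1, 3, 4, 5} cover all 14 outcomes, and no lexicographically smaller subset of this size does

Answer: 1, 3, 4, 5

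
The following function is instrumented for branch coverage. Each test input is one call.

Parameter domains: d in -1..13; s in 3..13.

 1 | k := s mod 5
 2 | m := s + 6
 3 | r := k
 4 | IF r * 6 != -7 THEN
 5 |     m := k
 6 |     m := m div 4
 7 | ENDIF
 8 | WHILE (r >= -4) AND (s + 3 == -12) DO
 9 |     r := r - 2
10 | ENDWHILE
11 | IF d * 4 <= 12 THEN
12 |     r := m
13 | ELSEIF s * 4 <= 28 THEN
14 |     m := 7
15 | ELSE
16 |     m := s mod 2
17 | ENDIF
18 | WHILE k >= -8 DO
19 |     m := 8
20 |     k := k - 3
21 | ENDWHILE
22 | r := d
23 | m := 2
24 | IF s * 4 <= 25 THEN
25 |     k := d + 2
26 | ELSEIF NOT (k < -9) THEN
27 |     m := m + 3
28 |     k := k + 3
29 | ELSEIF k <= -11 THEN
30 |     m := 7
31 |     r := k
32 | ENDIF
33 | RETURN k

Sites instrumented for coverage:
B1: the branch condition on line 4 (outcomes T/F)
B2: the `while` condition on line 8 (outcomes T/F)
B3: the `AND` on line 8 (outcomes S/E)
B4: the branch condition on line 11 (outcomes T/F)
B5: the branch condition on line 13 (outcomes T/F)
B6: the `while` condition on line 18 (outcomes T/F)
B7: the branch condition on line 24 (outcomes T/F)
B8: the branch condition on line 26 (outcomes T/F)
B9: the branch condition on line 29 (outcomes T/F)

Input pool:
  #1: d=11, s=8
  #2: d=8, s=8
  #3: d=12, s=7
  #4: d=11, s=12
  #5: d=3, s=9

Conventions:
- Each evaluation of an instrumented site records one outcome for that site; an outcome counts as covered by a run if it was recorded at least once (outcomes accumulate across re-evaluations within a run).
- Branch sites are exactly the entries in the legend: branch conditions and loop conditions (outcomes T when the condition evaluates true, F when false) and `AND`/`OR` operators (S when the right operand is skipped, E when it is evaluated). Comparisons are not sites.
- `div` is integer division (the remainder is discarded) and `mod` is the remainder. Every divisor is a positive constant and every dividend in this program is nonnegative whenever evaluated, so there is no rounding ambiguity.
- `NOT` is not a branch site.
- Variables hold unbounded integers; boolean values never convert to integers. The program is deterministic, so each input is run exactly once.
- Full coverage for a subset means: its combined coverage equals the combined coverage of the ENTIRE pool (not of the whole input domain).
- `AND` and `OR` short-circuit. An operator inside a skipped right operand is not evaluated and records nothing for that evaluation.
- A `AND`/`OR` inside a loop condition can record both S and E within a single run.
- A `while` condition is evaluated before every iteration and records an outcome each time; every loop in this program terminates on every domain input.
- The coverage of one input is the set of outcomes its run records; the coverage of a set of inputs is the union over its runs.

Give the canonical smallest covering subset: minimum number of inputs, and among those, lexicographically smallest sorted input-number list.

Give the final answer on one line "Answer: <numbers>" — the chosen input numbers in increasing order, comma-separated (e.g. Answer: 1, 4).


input #1 (d=11, s=8): events B1->T, B3->E, B2->F, B4->F, B5->F, B6->T, B6->T, B6->T, B6->T, B6->F, B7->F, B8->T; covers B1=T, B2=F, B3=E, B4=F, B5=F, B6=T, B6=F, B7=F, B8=T
input #2 (d=8, s=8): events B1->T, B3->E, B2->F, B4->F, B5->F, B6->T, B6->T, B6->T, B6->T, B6->F, B7->F, B8->T; covers B1=T, B2=F, B3=E, B4=F, B5=F, B6=T, B6=F, B7=F, B8=T
input #3 (d=12, s=7): events B1->T, B3->E, B2->F, B4->F, B5->T, B6->T, B6->T, B6->T, B6->T, B6->F, B7->F, B8->F, B9->F; covers B1=T, B2=F, B3=E, B4=F, B5=T, B6=T, B6=F, B7=F, B8=F, B9=F
input #4 (d=11, s=12): events B1->T, B3->E, B2->F, B4->F, B5->F, B6->T, B6->T, B6->T, B6->T, B6->F, B7->F, B8->F, B9->F; covers B1=T, B2=F, B3=E, B4=F, B5=F, B6=T, B6=F, B7=F, B8=F, B9=F
input #5 (d=3, s=9): events B1->T, B3->E, B2->F, B4->T, B6->T, B6->T, B6->T, B6->T, B6->T, B6->F, B7->F, B8->F, B9->T; covers B1=T, B2=F, B3=E, B4=T, B6=T, B6=F, B7=F, B8=F, B9=T
union over all inputs: B1=T, B2=F, B3=E, B4=T, B4=F, B5=T, B5=F, B6=T, B6=F, B7=F, B8=T, B8=F, B9=T, B9=F (14 outcomes)
no size-1 subset reaches all 14 outcomes (best union: 10/14)
no size-2 subset reaches all 14 outcomes (best union: 12/14)
the canonical winner is {1, 3, 5}: size 3, full 14-outcome coverage, earliest index list among size-3 covers
Answer: 1, 3, 5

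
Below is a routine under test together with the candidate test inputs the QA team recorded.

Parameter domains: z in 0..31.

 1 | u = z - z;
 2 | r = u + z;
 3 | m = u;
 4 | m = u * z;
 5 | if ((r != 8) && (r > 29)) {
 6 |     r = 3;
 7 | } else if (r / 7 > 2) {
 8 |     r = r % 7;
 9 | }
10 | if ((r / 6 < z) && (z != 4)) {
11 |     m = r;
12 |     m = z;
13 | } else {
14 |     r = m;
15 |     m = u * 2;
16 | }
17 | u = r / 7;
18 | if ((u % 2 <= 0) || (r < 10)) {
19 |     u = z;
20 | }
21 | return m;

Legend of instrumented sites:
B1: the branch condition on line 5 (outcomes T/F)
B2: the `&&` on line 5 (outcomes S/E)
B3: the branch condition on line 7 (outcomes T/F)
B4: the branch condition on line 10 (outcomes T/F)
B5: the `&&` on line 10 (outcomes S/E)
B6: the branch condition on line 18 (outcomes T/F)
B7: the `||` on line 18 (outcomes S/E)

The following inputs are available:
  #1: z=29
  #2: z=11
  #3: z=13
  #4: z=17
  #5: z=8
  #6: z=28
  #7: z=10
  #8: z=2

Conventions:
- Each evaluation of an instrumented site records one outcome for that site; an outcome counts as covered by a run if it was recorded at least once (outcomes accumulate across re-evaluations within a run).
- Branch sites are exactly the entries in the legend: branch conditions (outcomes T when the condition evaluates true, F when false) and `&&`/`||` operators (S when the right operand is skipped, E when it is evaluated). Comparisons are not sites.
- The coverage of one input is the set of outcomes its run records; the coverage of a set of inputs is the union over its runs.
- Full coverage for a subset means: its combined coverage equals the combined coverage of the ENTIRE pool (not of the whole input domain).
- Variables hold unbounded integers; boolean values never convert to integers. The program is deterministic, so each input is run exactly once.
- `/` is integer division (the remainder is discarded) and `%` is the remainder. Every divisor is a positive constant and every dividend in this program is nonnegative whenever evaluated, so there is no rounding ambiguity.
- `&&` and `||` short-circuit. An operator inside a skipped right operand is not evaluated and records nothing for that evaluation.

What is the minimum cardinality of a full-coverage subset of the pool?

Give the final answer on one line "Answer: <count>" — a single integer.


input #1 (z=29): covers B1=F, B2=E, B3=T, B4=T, B5=E, B6=T, B7=S
input #2 (z=11): covers B1=F, B2=E, B3=F, B4=T, B5=E, B6=F, B7=E
input #3 (z=13): covers B1=F, B2=E, B3=F, B4=T, B5=E, B6=F, B7=E
input #4 (z=17): covers B1=F, B2=E, B3=F, B4=T, B5=E, B6=T, B7=S
input #5 (z=8): covers B1=F, B2=S, B3=F, B4=T, B5=E, B6=T, B7=E
input #6 (z=28): covers B1=F, B2=E, B3=T, B4=T, B5=E, B6=T, B7=S
input #7 (z=10): covers B1=F, B2=E, B3=F, B4=T, B5=E, B6=F, B7=E
input #8 (z=2): covers B1=F, B2=E, B3=F, B4=T, B5=E, B6=T, B7=S
union over all inputs: B1=F, B2=S, B2=E, B3=T, B3=F, B4=T, B5=E, B6=T, B6=F, B7=S, B7=E (11 outcomes)
size 1 is not enough: best union over all size-1 subsets is 7/11
size 2 is not enough: best union over all size-2 subsets is 10/11
inputs {1, 2, 5} (size 3) cover everything; no size-3 subset with a lexicographically smaller index list covers all 11
Answer: 3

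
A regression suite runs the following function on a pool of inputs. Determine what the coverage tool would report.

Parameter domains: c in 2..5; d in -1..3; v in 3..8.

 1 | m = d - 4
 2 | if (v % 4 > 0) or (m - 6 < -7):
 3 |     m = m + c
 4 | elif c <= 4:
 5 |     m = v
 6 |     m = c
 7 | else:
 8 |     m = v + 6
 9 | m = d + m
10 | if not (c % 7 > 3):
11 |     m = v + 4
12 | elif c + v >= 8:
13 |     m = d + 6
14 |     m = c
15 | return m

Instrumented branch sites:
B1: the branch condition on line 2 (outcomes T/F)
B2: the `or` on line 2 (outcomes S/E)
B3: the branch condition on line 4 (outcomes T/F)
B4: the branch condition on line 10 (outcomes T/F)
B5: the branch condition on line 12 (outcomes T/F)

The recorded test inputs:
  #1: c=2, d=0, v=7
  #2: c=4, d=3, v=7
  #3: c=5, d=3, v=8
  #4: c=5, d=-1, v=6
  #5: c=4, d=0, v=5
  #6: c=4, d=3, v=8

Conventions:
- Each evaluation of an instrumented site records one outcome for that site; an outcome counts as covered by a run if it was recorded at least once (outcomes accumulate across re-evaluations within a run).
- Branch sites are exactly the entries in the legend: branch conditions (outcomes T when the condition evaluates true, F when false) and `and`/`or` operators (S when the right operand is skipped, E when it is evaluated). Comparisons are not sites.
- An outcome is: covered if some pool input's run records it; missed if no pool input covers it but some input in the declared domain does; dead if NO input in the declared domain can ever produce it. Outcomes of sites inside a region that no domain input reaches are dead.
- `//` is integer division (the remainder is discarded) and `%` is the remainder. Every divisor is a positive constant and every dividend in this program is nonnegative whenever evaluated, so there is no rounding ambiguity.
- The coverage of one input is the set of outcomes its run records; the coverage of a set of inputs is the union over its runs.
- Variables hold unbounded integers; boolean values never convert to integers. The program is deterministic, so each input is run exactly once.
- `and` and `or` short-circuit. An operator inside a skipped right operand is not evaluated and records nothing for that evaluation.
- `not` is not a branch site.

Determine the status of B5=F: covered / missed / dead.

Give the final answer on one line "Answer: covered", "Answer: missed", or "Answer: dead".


no pool input records B5=F
but domain input (c=4, d=-1, v=3) does record it -> reachable, so missed
Answer: missed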